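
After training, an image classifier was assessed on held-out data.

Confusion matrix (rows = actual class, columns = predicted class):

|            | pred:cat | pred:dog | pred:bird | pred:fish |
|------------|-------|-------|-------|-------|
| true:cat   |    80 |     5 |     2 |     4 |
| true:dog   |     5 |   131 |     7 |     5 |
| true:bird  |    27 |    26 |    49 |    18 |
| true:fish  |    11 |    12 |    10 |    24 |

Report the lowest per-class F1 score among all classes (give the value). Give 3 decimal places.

0.444

Per-class F1 score (2·TP/(2·TP+FP+FN)):
  cat: TP=80, FP=5+27+11=43, FN=5+2+4=11 → 160/214 = 0.7477
  dog: TP=131, FP=5+26+12=43, FN=5+7+5=17 → 262/322 = 0.8137
  bird: TP=49, FP=2+7+10=19, FN=27+26+18=71 → 98/188 = 0.5213
  fish: TP=24, FP=4+5+18=27, FN=11+12+10=33 → 48/108 = 0.4444
Lowest is class 'fish' with F1 score = 0.444.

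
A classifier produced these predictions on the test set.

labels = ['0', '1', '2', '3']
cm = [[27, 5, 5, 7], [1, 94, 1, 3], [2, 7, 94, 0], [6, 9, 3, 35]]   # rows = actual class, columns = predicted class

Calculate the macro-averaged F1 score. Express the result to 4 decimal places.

Per-class F1 score (2·TP/(2·TP+FP+FN)):
  0: TP=27, FP=1+2+6=9, FN=5+5+7=17 → 54/80 = 0.67500
  1: TP=94, FP=5+7+9=21, FN=1+1+3=5 → 188/214 = 0.87850
  2: TP=94, FP=5+1+3=9, FN=2+7+0=9 → 188/206 = 0.91262
  3: TP=35, FP=7+3+0=10, FN=6+9+3=18 → 70/98 = 0.71429
Macro-F1 score = mean = (0.67500 + 0.87850 + 0.91262 + 0.71429) / 4 = 0.7951

0.7951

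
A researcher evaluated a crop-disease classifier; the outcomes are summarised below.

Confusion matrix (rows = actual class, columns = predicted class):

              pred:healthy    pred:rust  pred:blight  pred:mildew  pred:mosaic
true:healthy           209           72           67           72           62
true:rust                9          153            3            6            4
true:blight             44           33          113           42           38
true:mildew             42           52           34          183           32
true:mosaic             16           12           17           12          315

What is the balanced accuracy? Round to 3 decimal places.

0.621

Balanced accuracy = mean of per-class recall.
  healthy: recall = 209/482 = 0.4336
  rust: recall = 153/175 = 0.8743
  blight: recall = 113/270 = 0.4185
  mildew: recall = 183/343 = 0.5335
  mosaic: recall = 315/372 = 0.8468
Mean = (0.4336 + 0.8743 + 0.4185 + 0.5335 + 0.8468) / 5 = 0.621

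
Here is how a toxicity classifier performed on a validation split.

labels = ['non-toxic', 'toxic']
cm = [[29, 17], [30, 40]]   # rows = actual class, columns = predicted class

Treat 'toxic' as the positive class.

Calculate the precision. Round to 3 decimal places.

Precision = TP/(TP+FP) = 40/(40+17) = 40/57 = 0.702

0.702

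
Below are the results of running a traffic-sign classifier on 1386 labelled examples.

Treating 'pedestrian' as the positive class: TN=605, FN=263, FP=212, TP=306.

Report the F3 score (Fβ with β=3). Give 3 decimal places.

0.543

Fβ = (1+β²)·TP / ((1+β²)·TP + β²·FN + FP), with β²=9
= 10·306 / (10·306 + 9·263 + 212) = 0.543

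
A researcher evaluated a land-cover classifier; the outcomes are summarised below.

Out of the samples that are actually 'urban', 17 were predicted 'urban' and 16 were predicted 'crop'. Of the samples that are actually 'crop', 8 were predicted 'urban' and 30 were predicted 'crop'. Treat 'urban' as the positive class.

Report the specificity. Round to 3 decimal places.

0.789

Specificity = TN/(TN+FP) = 30/(30+8) = 0.789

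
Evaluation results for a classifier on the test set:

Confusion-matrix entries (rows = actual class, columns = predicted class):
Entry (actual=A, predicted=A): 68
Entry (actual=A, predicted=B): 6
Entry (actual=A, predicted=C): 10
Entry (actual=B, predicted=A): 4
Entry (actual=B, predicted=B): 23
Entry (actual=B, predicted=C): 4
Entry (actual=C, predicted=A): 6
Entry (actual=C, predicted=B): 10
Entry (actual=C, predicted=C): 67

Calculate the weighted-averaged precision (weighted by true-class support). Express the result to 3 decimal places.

Per-class precision (TP/(TP+FP)):
  A: TP=68, FP=4+6=10 → 68/78 = 0.8718
  B: TP=23, FP=6+10=16 → 23/39 = 0.5897
  C: TP=67, FP=10+4=14 → 67/81 = 0.8272
Weighted-precision = Σ (supportᵢ/N)·precisionᵢ with N=198: (84/198)·0.8718 + (31/198)·0.5897 + (83/198)·0.8272 = 0.809

0.809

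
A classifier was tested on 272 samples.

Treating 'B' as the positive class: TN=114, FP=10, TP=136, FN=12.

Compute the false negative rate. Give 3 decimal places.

0.081

FNR = FN/(FN+TP) = 12/(12+136) = 0.081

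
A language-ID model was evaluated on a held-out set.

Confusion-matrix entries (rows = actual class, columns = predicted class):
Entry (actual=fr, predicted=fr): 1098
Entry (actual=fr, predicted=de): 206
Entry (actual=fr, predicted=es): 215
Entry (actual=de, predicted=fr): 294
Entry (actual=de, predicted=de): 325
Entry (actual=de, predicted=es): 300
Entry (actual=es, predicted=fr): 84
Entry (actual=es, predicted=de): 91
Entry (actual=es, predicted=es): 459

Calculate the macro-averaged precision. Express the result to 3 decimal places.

0.579

Per-class precision (TP/(TP+FP)):
  fr: TP=1098, FP=294+84=378 → 1098/1476 = 0.7439
  de: TP=325, FP=206+91=297 → 325/622 = 0.5225
  es: TP=459, FP=215+300=515 → 459/974 = 0.4713
Macro-precision = mean = (0.7439 + 0.5225 + 0.4713) / 3 = 0.579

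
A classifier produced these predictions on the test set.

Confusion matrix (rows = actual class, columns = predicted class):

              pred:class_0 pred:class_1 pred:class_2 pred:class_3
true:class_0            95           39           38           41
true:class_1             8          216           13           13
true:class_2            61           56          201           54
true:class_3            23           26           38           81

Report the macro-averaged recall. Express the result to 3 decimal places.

Per-class recall (TP/(TP+FN)):
  class_0: TP=95, FN=39+38+41=118 → 95/213 = 0.4460
  class_1: TP=216, FN=8+13+13=34 → 216/250 = 0.8640
  class_2: TP=201, FN=61+56+54=171 → 201/372 = 0.5403
  class_3: TP=81, FN=23+26+38=87 → 81/168 = 0.4821
Macro-recall = mean = (0.4460 + 0.8640 + 0.5403 + 0.4821) / 4 = 0.583

0.583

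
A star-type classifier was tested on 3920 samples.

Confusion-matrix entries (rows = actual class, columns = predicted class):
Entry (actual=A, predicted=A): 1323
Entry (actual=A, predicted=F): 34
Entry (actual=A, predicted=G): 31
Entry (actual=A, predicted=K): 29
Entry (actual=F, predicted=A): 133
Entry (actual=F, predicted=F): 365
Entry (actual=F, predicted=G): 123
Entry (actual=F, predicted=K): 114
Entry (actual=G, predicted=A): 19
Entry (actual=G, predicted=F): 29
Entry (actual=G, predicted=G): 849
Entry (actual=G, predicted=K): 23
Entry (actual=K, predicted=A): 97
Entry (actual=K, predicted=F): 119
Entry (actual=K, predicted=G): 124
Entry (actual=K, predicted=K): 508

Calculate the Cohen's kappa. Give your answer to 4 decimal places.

Observed agreement pₒ = trace/N = 3045/3920 = 0.77679
Expected agreement pₑ = Σ (rowᵢ·colᵢ)/N² = (1417·1572 + 735·547 + 920·1127 + 848·674)/3920² = 0.27579
κ = (pₒ − pₑ)/(1 − pₑ) = (0.77679 − 0.27579)/(1 − 0.27579) = 0.6918

0.6918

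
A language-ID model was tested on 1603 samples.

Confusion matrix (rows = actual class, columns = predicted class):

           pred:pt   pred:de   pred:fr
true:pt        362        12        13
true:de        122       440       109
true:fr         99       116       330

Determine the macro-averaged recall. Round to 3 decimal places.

Per-class recall (TP/(TP+FN)):
  pt: TP=362, FN=12+13=25 → 362/387 = 0.9354
  de: TP=440, FN=122+109=231 → 440/671 = 0.6557
  fr: TP=330, FN=99+116=215 → 330/545 = 0.6055
Macro-recall = mean = (0.9354 + 0.6557 + 0.6055) / 3 = 0.732

0.732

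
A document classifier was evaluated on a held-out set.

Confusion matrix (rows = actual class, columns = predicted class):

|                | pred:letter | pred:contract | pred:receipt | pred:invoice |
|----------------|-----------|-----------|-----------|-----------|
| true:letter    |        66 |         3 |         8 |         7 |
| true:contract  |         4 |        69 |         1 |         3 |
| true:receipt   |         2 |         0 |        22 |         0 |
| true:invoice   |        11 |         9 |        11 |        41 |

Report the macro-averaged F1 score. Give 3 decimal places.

Per-class F1 score (2·TP/(2·TP+FP+FN)):
  letter: TP=66, FP=4+2+11=17, FN=3+8+7=18 → 132/167 = 0.7904
  contract: TP=69, FP=3+0+9=12, FN=4+1+3=8 → 138/158 = 0.8734
  receipt: TP=22, FP=8+1+11=20, FN=2+0+0=2 → 44/66 = 0.6667
  invoice: TP=41, FP=7+3+0=10, FN=11+9+11=31 → 82/123 = 0.6667
Macro-F1 score = mean = (0.7904 + 0.8734 + 0.6667 + 0.6667) / 4 = 0.749

0.749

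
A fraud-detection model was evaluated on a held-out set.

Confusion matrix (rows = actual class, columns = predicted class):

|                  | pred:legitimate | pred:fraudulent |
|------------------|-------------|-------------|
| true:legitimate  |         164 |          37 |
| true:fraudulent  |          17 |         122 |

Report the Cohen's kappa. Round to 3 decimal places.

0.679

Observed agreement pₒ = trace/N = 286/340 = 0.8412
Expected agreement pₑ = Σ (rowᵢ·colᵢ)/N² = (201·181 + 139·159)/340² = 0.5059
κ = (pₒ − pₑ)/(1 − pₑ) = (0.8412 − 0.5059)/(1 − 0.5059) = 0.679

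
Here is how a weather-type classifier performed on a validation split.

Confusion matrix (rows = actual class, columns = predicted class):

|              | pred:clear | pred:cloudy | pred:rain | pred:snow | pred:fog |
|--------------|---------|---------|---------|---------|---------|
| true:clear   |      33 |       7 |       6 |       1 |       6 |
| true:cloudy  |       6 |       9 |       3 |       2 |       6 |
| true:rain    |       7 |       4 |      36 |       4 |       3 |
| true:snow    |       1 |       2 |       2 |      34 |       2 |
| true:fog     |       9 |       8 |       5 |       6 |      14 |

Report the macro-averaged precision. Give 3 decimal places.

0.551

Per-class precision (TP/(TP+FP)):
  clear: TP=33, FP=6+7+1+9=23 → 33/56 = 0.5893
  cloudy: TP=9, FP=7+4+2+8=21 → 9/30 = 0.3000
  rain: TP=36, FP=6+3+2+5=16 → 36/52 = 0.6923
  snow: TP=34, FP=1+2+4+6=13 → 34/47 = 0.7234
  fog: TP=14, FP=6+6+3+2=17 → 14/31 = 0.4516
Macro-precision = mean = (0.5893 + 0.3000 + 0.6923 + 0.7234 + 0.4516) / 5 = 0.551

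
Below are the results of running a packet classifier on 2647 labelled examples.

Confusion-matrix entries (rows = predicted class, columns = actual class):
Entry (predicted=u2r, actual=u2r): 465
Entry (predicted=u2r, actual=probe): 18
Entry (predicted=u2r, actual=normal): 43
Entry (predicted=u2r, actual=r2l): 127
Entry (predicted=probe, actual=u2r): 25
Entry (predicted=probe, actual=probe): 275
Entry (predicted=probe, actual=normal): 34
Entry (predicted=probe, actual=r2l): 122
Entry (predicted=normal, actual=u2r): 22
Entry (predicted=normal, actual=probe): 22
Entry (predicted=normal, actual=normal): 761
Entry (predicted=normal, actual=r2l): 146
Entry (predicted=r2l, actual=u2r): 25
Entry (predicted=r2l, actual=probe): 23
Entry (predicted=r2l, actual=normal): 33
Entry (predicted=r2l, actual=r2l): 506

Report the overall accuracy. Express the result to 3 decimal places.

Accuracy = trace / total = (465+275+761+506=2007) / 2647 = 2007/2647 = 0.758

0.758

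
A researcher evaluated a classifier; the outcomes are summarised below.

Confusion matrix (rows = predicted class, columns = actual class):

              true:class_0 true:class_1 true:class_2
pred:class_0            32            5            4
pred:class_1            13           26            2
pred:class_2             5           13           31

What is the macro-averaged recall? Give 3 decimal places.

Per-class recall (TP/(TP+FN)):
  class_0: TP=32, FN=13+5=18 → 32/50 = 0.6400
  class_1: TP=26, FN=5+13=18 → 26/44 = 0.5909
  class_2: TP=31, FN=4+2=6 → 31/37 = 0.8378
Macro-recall = mean = (0.6400 + 0.5909 + 0.8378) / 3 = 0.690

0.690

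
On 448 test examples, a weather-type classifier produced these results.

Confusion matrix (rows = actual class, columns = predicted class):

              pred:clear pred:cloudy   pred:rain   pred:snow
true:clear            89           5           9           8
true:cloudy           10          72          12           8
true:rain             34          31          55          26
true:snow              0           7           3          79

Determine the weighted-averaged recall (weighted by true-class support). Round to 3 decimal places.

0.658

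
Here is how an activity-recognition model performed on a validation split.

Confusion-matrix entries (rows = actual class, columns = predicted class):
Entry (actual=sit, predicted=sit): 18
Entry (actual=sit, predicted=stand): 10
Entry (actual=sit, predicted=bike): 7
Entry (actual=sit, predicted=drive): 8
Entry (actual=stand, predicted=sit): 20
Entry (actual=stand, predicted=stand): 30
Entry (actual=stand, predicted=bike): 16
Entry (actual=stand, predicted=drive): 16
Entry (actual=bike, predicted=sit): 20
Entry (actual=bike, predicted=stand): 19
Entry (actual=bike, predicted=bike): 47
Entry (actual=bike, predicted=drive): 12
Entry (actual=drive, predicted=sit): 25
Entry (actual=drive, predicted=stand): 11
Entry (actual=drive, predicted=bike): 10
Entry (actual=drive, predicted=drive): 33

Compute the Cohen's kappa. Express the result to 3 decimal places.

Observed agreement pₒ = trace/N = 128/302 = 0.4238
Expected agreement pₑ = Σ (rowᵢ·colᵢ)/N² = (43·83 + 82·70 + 98·80 + 79·69)/302² = 0.2478
κ = (pₒ − pₑ)/(1 − pₑ) = (0.4238 − 0.2478)/(1 − 0.2478) = 0.234

0.234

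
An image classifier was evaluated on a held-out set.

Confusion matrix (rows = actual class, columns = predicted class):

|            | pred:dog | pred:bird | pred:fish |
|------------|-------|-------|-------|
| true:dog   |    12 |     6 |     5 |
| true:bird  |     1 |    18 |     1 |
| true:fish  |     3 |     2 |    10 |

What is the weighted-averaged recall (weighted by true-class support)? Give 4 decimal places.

0.6897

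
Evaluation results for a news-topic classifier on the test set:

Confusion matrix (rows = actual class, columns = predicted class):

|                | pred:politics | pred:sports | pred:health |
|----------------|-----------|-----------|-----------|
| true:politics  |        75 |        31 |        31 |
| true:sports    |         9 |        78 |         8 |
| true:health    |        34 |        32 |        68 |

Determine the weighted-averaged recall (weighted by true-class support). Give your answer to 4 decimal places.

0.6038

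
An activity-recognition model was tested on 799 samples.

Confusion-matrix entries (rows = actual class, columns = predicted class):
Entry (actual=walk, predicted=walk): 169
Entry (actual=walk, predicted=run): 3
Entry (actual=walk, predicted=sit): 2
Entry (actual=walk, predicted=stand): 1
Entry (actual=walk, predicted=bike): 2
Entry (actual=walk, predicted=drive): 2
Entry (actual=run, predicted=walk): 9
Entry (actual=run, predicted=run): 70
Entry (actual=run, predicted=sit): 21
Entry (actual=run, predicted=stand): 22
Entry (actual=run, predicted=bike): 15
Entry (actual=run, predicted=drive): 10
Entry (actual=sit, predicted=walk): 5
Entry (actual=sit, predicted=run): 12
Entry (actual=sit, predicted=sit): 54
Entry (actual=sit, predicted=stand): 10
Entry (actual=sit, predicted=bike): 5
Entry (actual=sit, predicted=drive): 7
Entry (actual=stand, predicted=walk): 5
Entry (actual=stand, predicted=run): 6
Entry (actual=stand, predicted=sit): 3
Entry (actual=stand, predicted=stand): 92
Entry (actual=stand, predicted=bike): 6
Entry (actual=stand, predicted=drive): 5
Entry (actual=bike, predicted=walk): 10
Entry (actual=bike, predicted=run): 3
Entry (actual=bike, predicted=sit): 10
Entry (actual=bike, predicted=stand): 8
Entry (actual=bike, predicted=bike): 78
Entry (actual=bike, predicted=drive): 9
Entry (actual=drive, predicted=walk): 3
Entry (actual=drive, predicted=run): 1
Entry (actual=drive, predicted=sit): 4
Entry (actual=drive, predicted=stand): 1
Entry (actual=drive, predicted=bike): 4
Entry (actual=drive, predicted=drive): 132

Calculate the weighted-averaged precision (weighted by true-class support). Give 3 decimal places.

0.741

Per-class precision (TP/(TP+FP)):
  walk: TP=169, FP=9+5+5+10+3=32 → 169/201 = 0.8408
  run: TP=70, FP=3+12+6+3+1=25 → 70/95 = 0.7368
  sit: TP=54, FP=2+21+3+10+4=40 → 54/94 = 0.5745
  stand: TP=92, FP=1+22+10+8+1=42 → 92/134 = 0.6866
  bike: TP=78, FP=2+15+5+6+4=32 → 78/110 = 0.7091
  drive: TP=132, FP=2+10+7+5+9=33 → 132/165 = 0.8000
Weighted-precision = Σ (supportᵢ/N)·precisionᵢ with N=799: (179/799)·0.8408 + (147/799)·0.7368 + (93/799)·0.5745 + (117/799)·0.6866 + (118/799)·0.7091 + (145/799)·0.8000 = 0.741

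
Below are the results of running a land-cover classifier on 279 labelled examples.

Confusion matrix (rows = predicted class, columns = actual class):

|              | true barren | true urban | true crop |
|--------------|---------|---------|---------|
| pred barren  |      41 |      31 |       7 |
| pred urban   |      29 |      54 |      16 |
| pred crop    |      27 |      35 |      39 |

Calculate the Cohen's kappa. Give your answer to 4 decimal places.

0.2226

Observed agreement pₒ = trace/N = 134/279 = 0.48029
Expected agreement pₑ = Σ (rowᵢ·colᵢ)/N² = (97·79 + 120·99 + 62·101)/279² = 0.33151
κ = (pₒ − pₑ)/(1 − pₑ) = (0.48029 − 0.33151)/(1 − 0.33151) = 0.2226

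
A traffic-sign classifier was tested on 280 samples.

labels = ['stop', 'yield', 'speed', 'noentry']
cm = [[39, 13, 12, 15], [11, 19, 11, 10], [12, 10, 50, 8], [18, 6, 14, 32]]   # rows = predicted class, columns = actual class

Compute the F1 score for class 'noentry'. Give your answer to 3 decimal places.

0.474

One-vs-rest for 'noentry': TP = diagonal; FP = other classes predicted 'noentry'; FN = 'noentry' predicted as other.
F1 score = 2·TP/(2·TP+FP+FN).
noentry: TP=32, FP=18+6+14=38, FN=15+10+8=33 → 64/135 = 0.4741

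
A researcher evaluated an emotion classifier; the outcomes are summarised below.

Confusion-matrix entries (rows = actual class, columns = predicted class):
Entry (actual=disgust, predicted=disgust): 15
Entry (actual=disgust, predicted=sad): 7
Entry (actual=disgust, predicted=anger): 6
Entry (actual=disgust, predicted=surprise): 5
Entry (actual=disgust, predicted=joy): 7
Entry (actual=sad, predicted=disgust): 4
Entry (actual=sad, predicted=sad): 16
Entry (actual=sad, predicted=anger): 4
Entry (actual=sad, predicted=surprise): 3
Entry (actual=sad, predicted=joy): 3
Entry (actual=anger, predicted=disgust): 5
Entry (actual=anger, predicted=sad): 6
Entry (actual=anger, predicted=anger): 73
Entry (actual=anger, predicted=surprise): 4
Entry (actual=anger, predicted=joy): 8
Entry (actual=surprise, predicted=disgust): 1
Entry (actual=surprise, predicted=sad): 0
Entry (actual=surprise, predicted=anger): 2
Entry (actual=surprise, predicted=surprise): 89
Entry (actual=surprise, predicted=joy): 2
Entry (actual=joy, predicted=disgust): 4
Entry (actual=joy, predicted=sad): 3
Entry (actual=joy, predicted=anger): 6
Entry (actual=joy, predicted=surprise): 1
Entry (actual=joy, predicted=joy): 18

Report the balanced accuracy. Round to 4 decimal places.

0.6356

Balanced accuracy = mean of per-class recall.
  disgust: recall = 15/40 = 0.37500
  sad: recall = 16/30 = 0.53333
  anger: recall = 73/96 = 0.76042
  surprise: recall = 89/94 = 0.94681
  joy: recall = 18/32 = 0.56250
Mean = (0.37500 + 0.53333 + 0.76042 + 0.94681 + 0.56250) / 5 = 0.6356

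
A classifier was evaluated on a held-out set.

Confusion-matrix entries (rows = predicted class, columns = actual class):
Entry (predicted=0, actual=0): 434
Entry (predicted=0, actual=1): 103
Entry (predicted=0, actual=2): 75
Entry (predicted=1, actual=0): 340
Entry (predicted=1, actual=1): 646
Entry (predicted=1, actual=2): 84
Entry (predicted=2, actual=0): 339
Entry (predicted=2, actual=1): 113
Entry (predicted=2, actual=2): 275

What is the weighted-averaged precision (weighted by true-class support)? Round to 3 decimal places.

0.612

Per-class precision (TP/(TP+FP)):
  0: TP=434, FP=103+75=178 → 434/612 = 0.7092
  1: TP=646, FP=340+84=424 → 646/1070 = 0.6037
  2: TP=275, FP=339+113=452 → 275/727 = 0.3783
Weighted-precision = Σ (supportᵢ/N)·precisionᵢ with N=2409: (1113/2409)·0.7092 + (862/2409)·0.6037 + (434/2409)·0.3783 = 0.612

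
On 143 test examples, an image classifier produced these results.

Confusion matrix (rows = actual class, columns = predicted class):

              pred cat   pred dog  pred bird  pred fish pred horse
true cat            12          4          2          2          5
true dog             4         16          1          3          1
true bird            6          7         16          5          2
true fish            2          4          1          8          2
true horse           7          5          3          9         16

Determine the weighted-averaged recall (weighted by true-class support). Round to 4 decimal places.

0.4755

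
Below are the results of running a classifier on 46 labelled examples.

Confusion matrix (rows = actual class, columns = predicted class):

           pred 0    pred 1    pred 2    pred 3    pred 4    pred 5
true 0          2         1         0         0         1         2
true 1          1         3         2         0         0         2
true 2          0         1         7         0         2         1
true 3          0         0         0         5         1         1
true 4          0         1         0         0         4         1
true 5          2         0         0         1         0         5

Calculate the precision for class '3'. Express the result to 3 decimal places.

0.833

Treat '3' as positive and all other classes as negative.
precision = TP/(TP+FP).
3: TP=5, FP=0+0+0+0+1=1 → 5/6 = 0.8333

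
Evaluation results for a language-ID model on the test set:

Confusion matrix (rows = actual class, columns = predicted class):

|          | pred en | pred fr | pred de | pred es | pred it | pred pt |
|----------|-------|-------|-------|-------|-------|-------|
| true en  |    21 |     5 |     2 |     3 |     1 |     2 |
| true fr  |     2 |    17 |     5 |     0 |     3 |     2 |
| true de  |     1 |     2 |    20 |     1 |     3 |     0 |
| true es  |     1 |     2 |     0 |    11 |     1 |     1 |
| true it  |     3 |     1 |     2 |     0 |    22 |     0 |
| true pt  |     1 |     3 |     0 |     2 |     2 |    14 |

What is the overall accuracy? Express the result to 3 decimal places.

0.673

Accuracy = trace / total = (21+17+20+11+22+14=105) / 156 = 105/156 = 0.673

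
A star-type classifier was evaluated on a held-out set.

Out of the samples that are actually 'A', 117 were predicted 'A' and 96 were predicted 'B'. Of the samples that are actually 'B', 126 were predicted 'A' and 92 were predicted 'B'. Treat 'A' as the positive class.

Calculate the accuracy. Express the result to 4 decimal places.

0.4849

Accuracy = (TP+TN)/N = (117+92)/431 = 0.4849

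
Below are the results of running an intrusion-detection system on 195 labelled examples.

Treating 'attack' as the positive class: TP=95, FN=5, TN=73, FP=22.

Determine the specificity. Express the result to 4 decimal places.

0.7684

Specificity = TN/(TN+FP) = 73/(73+22) = 0.7684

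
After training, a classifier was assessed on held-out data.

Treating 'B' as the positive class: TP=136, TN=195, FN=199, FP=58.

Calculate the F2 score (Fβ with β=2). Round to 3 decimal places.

Fβ = (1+β²)·TP / ((1+β²)·TP + β²·FN + FP), with β²=4
= 5·136 / (5·136 + 4·199 + 58) = 0.443

0.443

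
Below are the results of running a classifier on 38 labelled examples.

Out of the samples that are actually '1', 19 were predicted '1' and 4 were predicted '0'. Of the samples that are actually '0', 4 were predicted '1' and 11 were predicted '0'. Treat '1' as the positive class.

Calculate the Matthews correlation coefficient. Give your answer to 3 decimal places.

0.559

MCC = (TP·TN − FP·FN) / √((TP+FP)(TP+FN)(TN+FP)(TN+FN))
Numerator = 19·11 − 4·4 = 193
Denominator = √(23·23·15·15) = √119025 = 345.0000
MCC = 193 / 345.0000 = 0.559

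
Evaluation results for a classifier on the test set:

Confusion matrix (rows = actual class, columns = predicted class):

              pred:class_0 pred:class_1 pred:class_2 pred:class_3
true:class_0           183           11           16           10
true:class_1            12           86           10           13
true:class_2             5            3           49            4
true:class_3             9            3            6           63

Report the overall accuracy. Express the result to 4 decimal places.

0.7888

Accuracy = trace / total = (183+86+49+63=381) / 483 = 381/483 = 0.7888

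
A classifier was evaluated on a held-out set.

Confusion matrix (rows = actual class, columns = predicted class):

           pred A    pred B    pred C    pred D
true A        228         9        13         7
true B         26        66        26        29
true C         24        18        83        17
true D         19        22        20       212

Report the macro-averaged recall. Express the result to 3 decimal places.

0.674

Per-class recall (TP/(TP+FN)):
  A: TP=228, FN=9+13+7=29 → 228/257 = 0.8872
  B: TP=66, FN=26+26+29=81 → 66/147 = 0.4490
  C: TP=83, FN=24+18+17=59 → 83/142 = 0.5845
  D: TP=212, FN=19+22+20=61 → 212/273 = 0.7766
Macro-recall = mean = (0.8872 + 0.4490 + 0.5845 + 0.7766) / 4 = 0.674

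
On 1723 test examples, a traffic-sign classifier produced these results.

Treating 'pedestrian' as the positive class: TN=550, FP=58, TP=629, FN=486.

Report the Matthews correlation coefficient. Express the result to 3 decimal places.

0.457

MCC = (TP·TN − FP·FN) / √((TP+FP)(TP+FN)(TN+FP)(TN+FN))
Numerator = 629·550 − 58·486 = 317762
Denominator = √(687·1115·608·1036) = √482497357440 = 694620.2973
MCC = 317762 / 694620.2973 = 0.457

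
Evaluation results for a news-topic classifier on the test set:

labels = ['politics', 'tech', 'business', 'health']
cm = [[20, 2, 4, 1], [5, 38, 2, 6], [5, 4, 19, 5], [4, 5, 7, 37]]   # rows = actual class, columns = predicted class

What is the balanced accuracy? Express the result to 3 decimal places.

0.690

Balanced accuracy = mean of per-class recall.
  politics: recall = 20/27 = 0.7407
  tech: recall = 38/51 = 0.7451
  business: recall = 19/33 = 0.5758
  health: recall = 37/53 = 0.6981
Mean = (0.7407 + 0.7451 + 0.5758 + 0.6981) / 4 = 0.690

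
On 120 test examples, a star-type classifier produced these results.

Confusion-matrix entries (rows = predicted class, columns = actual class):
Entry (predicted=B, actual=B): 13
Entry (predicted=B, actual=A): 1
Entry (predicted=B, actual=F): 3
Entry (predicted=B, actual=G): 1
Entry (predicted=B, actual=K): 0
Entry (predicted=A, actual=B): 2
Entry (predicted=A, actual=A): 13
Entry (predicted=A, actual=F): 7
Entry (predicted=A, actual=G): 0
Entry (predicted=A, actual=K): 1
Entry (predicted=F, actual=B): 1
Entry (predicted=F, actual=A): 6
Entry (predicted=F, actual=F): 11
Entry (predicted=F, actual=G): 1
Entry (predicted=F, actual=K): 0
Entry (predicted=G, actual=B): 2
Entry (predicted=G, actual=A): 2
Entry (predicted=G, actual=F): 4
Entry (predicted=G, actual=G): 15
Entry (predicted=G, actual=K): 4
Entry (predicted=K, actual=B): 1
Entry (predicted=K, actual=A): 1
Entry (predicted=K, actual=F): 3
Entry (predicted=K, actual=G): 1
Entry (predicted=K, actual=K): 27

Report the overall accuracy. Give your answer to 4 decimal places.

0.6583

Accuracy = trace / total = (13+13+11+15+27=79) / 120 = 79/120 = 0.6583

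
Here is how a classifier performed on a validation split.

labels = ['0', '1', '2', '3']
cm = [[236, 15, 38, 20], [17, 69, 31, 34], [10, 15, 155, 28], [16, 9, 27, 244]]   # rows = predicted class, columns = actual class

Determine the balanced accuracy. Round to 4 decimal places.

0.7127

Balanced accuracy = mean of per-class recall.
  0: recall = 236/279 = 0.84588
  1: recall = 69/108 = 0.63889
  2: recall = 155/251 = 0.61753
  3: recall = 244/326 = 0.74847
Mean = (0.84588 + 0.63889 + 0.61753 + 0.74847) / 4 = 0.7127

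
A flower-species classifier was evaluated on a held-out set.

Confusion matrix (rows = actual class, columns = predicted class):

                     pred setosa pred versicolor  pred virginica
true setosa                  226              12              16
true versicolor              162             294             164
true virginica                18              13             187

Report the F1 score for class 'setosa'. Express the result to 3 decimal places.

Treat 'setosa' as positive and all other classes as negative.
F1 score = 2·TP/(2·TP+FP+FN).
setosa: TP=226, FP=162+18=180, FN=12+16=28 → 452/660 = 0.6848

0.685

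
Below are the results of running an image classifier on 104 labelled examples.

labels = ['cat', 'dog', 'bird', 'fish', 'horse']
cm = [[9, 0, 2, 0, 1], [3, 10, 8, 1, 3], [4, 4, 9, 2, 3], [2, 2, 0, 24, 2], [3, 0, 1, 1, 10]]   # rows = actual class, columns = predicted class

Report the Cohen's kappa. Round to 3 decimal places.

Observed agreement pₒ = trace/N = 62/104 = 0.5962
Expected agreement pₑ = Σ (rowᵢ·colᵢ)/N² = (12·21 + 25·16 + 22·20 + 30·28 + 15·19)/104² = 0.2050
κ = (pₒ − pₑ)/(1 − pₑ) = (0.5962 − 0.2050)/(1 − 0.2050) = 0.492

0.492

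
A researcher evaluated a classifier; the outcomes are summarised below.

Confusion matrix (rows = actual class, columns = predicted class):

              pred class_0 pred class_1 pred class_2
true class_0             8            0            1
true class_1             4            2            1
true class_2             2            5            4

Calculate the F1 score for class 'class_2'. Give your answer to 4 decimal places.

0.4706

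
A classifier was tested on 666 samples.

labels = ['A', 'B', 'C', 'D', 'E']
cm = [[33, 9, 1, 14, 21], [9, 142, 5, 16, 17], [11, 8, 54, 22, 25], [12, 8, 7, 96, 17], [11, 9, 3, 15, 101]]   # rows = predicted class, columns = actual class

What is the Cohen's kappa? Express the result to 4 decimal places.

Observed agreement pₒ = trace/N = 426/666 = 0.63964
Expected agreement pₑ = Σ (rowᵢ·colᵢ)/N² = (76·78 + 176·189 + 70·120 + 163·140 + 181·139)/666² = 0.21547
κ = (pₒ − pₑ)/(1 − pₑ) = (0.63964 − 0.21547)/(1 − 0.21547) = 0.5407

0.5407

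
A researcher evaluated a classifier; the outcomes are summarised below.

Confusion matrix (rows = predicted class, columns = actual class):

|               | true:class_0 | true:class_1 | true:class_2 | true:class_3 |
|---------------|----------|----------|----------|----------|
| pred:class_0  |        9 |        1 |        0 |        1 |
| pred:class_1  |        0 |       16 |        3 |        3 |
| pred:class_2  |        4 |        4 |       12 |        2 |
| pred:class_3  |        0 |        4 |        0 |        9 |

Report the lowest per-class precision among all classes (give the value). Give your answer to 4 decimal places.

0.5455

Per-class precision (TP/(TP+FP)):
  class_0: TP=9, FP=1+0+1=2 → 9/11 = 0.81818
  class_1: TP=16, FP=0+3+3=6 → 16/22 = 0.72727
  class_2: TP=12, FP=4+4+2=10 → 12/22 = 0.54545
  class_3: TP=9, FP=0+4+0=4 → 9/13 = 0.69231
Lowest is class 'class_2' with precision = 0.5455.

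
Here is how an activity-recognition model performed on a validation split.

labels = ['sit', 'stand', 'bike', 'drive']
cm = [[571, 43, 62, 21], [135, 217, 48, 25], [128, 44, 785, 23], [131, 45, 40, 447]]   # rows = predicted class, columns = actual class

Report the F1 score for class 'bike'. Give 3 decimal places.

One-vs-rest for 'bike': TP = diagonal; FP = other classes predicted 'bike'; FN = 'bike' predicted as other.
F1 score = 2·TP/(2·TP+FP+FN).
bike: TP=785, FP=128+44+23=195, FN=62+48+40=150 → 1570/1915 = 0.8198

0.820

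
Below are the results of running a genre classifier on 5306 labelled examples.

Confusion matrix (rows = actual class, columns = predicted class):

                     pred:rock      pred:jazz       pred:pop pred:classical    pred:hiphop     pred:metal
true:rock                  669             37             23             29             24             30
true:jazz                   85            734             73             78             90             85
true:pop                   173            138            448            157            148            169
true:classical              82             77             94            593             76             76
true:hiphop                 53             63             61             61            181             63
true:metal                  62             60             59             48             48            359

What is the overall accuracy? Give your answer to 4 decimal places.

Accuracy = trace / total = (669+734+448+593+181+359=2984) / 5306 = 2984/5306 = 0.5624

0.5624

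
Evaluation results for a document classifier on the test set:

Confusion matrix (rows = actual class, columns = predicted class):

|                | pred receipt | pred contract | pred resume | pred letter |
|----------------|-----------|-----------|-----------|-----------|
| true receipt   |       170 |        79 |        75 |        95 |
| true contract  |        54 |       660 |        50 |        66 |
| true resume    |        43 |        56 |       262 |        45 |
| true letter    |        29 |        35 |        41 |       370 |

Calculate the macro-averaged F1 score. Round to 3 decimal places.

0.651

Per-class F1 score (2·TP/(2·TP+FP+FN)):
  receipt: TP=170, FP=54+43+29=126, FN=79+75+95=249 → 340/715 = 0.4755
  contract: TP=660, FP=79+56+35=170, FN=54+50+66=170 → 1320/1660 = 0.7952
  resume: TP=262, FP=75+50+41=166, FN=43+56+45=144 → 524/834 = 0.6283
  letter: TP=370, FP=95+66+45=206, FN=29+35+41=105 → 740/1051 = 0.7041
Macro-F1 score = mean = (0.4755 + 0.7952 + 0.6283 + 0.7041) / 4 = 0.651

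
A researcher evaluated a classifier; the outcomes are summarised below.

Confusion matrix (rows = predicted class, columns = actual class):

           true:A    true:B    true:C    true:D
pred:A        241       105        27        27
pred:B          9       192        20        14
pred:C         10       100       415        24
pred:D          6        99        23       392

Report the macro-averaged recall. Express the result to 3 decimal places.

0.752

Per-class recall (TP/(TP+FN)):
  A: TP=241, FN=9+10+6=25 → 241/266 = 0.9060
  B: TP=192, FN=105+100+99=304 → 192/496 = 0.3871
  C: TP=415, FN=27+20+23=70 → 415/485 = 0.8557
  D: TP=392, FN=27+14+24=65 → 392/457 = 0.8578
Macro-recall = mean = (0.9060 + 0.3871 + 0.8557 + 0.8578) / 4 = 0.752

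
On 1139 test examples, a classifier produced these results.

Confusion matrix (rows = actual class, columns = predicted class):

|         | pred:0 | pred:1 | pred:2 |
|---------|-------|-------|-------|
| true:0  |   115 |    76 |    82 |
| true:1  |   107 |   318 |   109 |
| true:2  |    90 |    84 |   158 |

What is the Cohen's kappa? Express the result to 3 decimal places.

0.258

Observed agreement pₒ = trace/N = 591/1139 = 0.5189
Expected agreement pₑ = Σ (rowᵢ·colᵢ)/N² = (273·312 + 534·478 + 332·349)/1139² = 0.3517
κ = (pₒ − pₑ)/(1 − pₑ) = (0.5189 − 0.3517)/(1 − 0.3517) = 0.258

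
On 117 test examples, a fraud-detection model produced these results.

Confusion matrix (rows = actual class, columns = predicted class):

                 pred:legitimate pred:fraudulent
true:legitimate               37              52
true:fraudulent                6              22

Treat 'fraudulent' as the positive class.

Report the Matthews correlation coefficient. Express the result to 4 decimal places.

MCC = (TP·TN − FP·FN) / √((TP+FP)(TP+FN)(TN+FP)(TN+FN))
Numerator = 22·37 − 52·6 = 502
Denominator = √(74·28·89·43) = √7929544 = 2815.9446
MCC = 502 / 2815.9446 = 0.1783

0.1783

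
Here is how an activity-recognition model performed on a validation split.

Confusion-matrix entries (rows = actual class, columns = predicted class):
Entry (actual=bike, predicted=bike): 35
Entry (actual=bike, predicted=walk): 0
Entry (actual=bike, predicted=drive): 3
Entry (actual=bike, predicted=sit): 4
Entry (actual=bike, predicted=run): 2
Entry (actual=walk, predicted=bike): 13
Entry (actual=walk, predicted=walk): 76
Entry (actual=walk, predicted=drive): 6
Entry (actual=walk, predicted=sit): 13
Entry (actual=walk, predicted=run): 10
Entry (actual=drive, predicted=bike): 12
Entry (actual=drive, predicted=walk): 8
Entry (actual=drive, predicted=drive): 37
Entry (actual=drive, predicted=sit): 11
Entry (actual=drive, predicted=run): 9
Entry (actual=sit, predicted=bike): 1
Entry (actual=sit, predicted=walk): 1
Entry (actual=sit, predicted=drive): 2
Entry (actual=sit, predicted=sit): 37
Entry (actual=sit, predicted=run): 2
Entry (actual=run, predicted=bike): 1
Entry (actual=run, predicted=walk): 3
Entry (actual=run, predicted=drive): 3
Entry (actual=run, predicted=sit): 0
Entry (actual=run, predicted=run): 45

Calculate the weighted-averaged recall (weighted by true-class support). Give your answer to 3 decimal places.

Per-class recall (TP/(TP+FN)):
  bike: TP=35, FN=0+3+4+2=9 → 35/44 = 0.7955
  walk: TP=76, FN=13+6+13+10=42 → 76/118 = 0.6441
  drive: TP=37, FN=12+8+11+9=40 → 37/77 = 0.4805
  sit: TP=37, FN=1+1+2+2=6 → 37/43 = 0.8605
  run: TP=45, FN=1+3+3+0=7 → 45/52 = 0.8654
Weighted-recall = Σ (supportᵢ/N)·recallᵢ with N=334: (44/334)·0.7955 + (118/334)·0.6441 + (77/334)·0.4805 + (43/334)·0.8605 + (52/334)·0.8654 = 0.689

0.689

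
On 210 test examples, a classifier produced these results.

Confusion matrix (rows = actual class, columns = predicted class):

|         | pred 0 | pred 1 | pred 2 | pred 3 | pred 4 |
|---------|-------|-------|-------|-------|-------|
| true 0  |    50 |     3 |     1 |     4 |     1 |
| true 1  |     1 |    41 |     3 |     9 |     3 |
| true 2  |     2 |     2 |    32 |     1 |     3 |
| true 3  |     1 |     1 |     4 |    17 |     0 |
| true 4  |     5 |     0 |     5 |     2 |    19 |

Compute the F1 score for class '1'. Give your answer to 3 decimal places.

0.788

Treat '1' as positive and all other classes as negative.
F1 score = 2·TP/(2·TP+FP+FN).
1: TP=41, FP=3+2+1+0=6, FN=1+3+9+3=16 → 82/104 = 0.7885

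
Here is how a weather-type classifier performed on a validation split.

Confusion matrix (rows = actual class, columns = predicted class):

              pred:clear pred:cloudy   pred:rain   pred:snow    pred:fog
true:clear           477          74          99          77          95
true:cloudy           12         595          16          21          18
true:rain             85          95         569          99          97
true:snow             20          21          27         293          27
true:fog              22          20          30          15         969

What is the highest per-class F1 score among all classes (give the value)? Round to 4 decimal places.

Per-class F1 score (2·TP/(2·TP+FP+FN)):
  clear: TP=477, FP=12+85+20+22=139, FN=74+99+77+95=345 → 954/1438 = 0.66342
  cloudy: TP=595, FP=74+95+21+20=210, FN=12+16+21+18=67 → 1190/1467 = 0.81118
  rain: TP=569, FP=99+16+27+30=172, FN=85+95+99+97=376 → 1138/1686 = 0.67497
  snow: TP=293, FP=77+21+99+15=212, FN=20+21+27+27=95 → 586/893 = 0.65622
  fog: TP=969, FP=95+18+97+27=237, FN=22+20+30+15=87 → 1938/2262 = 0.85676
Highest is class 'fog' with F1 score = 0.8568.

0.8568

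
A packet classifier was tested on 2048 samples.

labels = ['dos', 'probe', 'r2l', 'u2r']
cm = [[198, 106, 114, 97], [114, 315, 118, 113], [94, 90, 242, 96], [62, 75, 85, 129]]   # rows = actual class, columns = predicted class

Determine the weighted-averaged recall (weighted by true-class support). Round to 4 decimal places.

Per-class recall (TP/(TP+FN)):
  dos: TP=198, FN=106+114+97=317 → 198/515 = 0.38447
  probe: TP=315, FN=114+118+113=345 → 315/660 = 0.47727
  r2l: TP=242, FN=94+90+96=280 → 242/522 = 0.46360
  u2r: TP=129, FN=62+75+85=222 → 129/351 = 0.36752
Weighted-recall = Σ (supportᵢ/N)·recallᵢ with N=2048: (515/2048)·0.38447 + (660/2048)·0.47727 + (522/2048)·0.46360 + (351/2048)·0.36752 = 0.4316

0.4316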